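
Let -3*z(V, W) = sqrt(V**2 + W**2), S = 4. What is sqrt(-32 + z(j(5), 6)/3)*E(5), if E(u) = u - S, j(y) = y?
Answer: sqrt(-288 - sqrt(61))/3 ≈ 5.733*I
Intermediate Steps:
z(V, W) = -sqrt(V**2 + W**2)/3
E(u) = -4 + u (E(u) = u - 1*4 = u - 4 = -4 + u)
sqrt(-32 + z(j(5), 6)/3)*E(5) = sqrt(-32 - sqrt(5**2 + 6**2)/3/3)*(-4 + 5) = sqrt(-32 - sqrt(25 + 36)/3*(1/3))*1 = sqrt(-32 - sqrt(61)/3*(1/3))*1 = sqrt(-32 - sqrt(61)/9)*1 = sqrt(-32 - sqrt(61)/9)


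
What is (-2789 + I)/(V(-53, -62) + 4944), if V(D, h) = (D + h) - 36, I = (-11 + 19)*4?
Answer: -2757/4793 ≈ -0.57521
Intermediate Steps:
I = 32 (I = 8*4 = 32)
V(D, h) = -36 + D + h
(-2789 + I)/(V(-53, -62) + 4944) = (-2789 + 32)/((-36 - 53 - 62) + 4944) = -2757/(-151 + 4944) = -2757/4793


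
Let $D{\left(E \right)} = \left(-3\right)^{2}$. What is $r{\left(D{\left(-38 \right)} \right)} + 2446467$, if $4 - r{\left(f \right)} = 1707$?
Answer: $2444764$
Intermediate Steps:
$D{\left(E \right)} = 9$
$r{\left(f \right)} = -1703$ ($r{\left(f \right)} = 4 - 1707 = -1703$)
$r{\left(D{\left(-38 \right)} \right)} + 2446467 = -1703 + 2446467 = 2444764$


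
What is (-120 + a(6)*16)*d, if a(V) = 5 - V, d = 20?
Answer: -2720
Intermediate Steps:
(-120 + a(6)*16)*d = (-120 + (5 - 1*6)*16)*20 = (-120 + (5 - 6)*16)*20 = (-120 - 1*16)*20 = (-120 - 16)*20 = -136*20 = -2720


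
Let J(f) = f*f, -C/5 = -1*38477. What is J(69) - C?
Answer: -187624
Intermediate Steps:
C = 192385 (C = -(-5)*38477 = -5*(-38477) = 192385)
J(f) = f²
J(69) - C = 69² - 1*192385 = 4761 - 192385 = -187624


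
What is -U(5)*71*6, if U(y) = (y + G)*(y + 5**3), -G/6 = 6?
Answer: 1716780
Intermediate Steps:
G = -36 (G = -6*6 = -36)
U(y) = (-36 + y)*(125 + y) (U(y) = (y - 36)*(y + 5**3) = (-36 + y)*(y + 125) = (-36 + y)*(125 + y))
-U(5)*71*6 = -(-4500 + 5**2 + 89*5)*71*6 = -(-4500 + 25 + 445)*71*6 = -(-4030*71)*6 = -(-286130)*6 = -1*(-1716780) = 1716780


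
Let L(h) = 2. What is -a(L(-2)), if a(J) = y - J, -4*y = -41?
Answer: -33/4 ≈ -8.2500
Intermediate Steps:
y = 41/4 (y = -¼*(-41) = 41/4 ≈ 10.250)
a(J) = 41/4 - J
-a(L(-2)) = -(41/4 - 1*2) = -(41/4 - 2) = -1*33/4 = -33/4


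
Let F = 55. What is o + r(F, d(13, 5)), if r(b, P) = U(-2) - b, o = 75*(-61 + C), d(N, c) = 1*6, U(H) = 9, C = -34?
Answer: -7171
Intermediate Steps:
d(N, c) = 6
o = -7125 (o = 75*(-61 - 34) = 75*(-95) = -7125)
r(b, P) = 9 - b
o + r(F, d(13, 5)) = -7125 + (9 - 1*55) = -7125 + (9 - 55) = -7125 - 46 = -7171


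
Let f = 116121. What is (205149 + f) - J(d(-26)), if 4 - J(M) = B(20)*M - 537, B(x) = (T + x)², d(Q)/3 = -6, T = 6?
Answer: 308561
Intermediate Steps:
d(Q) = -18 (d(Q) = 3*(-6) = -18)
B(x) = (6 + x)²
J(M) = 541 - 676*M (J(M) = 4 - ((6 + 20)²*M - 537) = 4 - (26²*M - 537) = 4 - (676*M - 537) = 4 - (-537 + 676*M) = 4 + (537 - 676*M) = 541 - 676*M)
(205149 + f) - J(d(-26)) = (205149 + 116121) - (541 - 676*(-18)) = 321270 - (541 + 12168) = 321270 - 1*12709 = 321270 - 12709 = 308561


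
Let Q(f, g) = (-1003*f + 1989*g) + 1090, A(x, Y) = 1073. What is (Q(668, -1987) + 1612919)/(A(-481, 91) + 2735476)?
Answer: -3008138/2736549 ≈ -1.0992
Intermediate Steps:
Q(f, g) = 1090 - 1003*f + 1989*g
(Q(668, -1987) + 1612919)/(A(-481, 91) + 2735476) = ((1090 - 1003*668 + 1989*(-1987)) + 1612919)/(1073 + 2735476) = ((1090 - 670004 - 3952143) + 1612919)/2736549 = (-4621057 + 1612919)*(1/2736549) = -3008138*1/2736549 = -3008138/2736549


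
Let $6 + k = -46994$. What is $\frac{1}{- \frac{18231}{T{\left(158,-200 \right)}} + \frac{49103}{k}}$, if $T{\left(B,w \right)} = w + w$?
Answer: $\frac{94000}{4186079} \approx 0.022455$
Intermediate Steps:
$k = -47000$ ($k = -6 - 46994 = -47000$)
$T{\left(B,w \right)} = 2 w$
$\frac{1}{- \frac{18231}{T{\left(158,-200 \right)}} + \frac{49103}{k}} = \frac{1}{- \frac{18231}{2 \left(-200\right)} + \frac{49103}{-47000}} = \frac{1}{- \frac{18231}{-400} + 49103 \left(- \frac{1}{47000}\right)} = \frac{1}{\left(-18231\right) \left(- \frac{1}{400}\right) - \frac{49103}{47000}} = \frac{1}{\frac{18231}{400} - \frac{49103}{47000}} = \frac{1}{\frac{4186079}{94000}} = \frac{94000}{4186079}$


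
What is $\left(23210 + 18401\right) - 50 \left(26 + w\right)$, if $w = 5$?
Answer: $40061$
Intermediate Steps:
$\left(23210 + 18401\right) - 50 \left(26 + w\right) = \left(23210 + 18401\right) - 50 \left(26 + 5\right) = 41611 - 50 \cdot 31 = 41611 - 1550 = 40061$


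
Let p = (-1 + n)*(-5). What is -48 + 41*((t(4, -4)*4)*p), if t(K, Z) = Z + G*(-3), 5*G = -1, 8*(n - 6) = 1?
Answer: 28481/2 ≈ 14241.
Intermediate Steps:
n = 49/8 (n = 6 + (⅛)*1 = 6 + ⅛ = 49/8 ≈ 6.1250)
G = -⅕ (G = (⅕)*(-1) = -⅕ ≈ -0.20000)
p = -205/8 (p = (-1 + 49/8)*(-5) = (41/8)*(-5) = -205/8 ≈ -25.625)
t(K, Z) = ⅗ + Z (t(K, Z) = Z - ⅕*(-3) = Z + ⅗ = ⅗ + Z)
-48 + 41*((t(4, -4)*4)*p) = -48 + 41*(((⅗ - 4)*4)*(-205/8)) = -48 + 41*(-17/5*4*(-205/8)) = -48 + 41*(-68/5*(-205/8)) = -48 + 41*(697/2) = -48 + 28577/2 = 28481/2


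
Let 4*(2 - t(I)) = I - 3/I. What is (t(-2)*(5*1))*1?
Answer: 85/8 ≈ 10.625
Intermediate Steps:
t(I) = 2 - I/4 + 3/(4*I) (t(I) = 2 - (I - 3/I)/4 = 2 + (-I/4 + 3/(4*I)) = 2 - I/4 + 3/(4*I))
(t(-2)*(5*1))*1 = (((¼)*(3 - 1*(-2)*(-8 - 2))/(-2))*(5*1))*1 = (((¼)*(-½)*(3 - 1*(-2)*(-10)))*5)*1 = (((¼)*(-½)*(3 - 20))*5)*1 = (((¼)*(-½)*(-17))*5)*1 = ((17/8)*5)*1 = (85/8)*1 = 85/8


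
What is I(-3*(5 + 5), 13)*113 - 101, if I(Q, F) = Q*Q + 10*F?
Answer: 116289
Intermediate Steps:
I(Q, F) = Q**2 + 10*F
I(-3*(5 + 5), 13)*113 - 101 = ((-3*(5 + 5))**2 + 10*13)*113 - 101 = ((-3*10)**2 + 130)*113 - 101 = ((-30)**2 + 130)*113 - 101 = (900 + 130)*113 - 101 = 1030*113 - 101 = 116390 - 101 = 116289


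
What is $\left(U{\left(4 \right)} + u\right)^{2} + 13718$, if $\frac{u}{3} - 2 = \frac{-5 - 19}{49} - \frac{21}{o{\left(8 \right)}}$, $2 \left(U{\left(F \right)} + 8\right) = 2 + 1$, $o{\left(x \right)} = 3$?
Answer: $\frac{136814673}{9604} \approx 14246.0$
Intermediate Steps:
$U{\left(F \right)} = - \frac{13}{2}$ ($U{\left(F \right)} = -8 + \frac{2 + 1}{2} = -8 + \frac{1}{2} \cdot 3 = -8 + \frac{3}{2} = - \frac{13}{2}$)
$u = - \frac{807}{49}$ ($u = 6 + 3 \left(\frac{-5 - 19}{49} - \frac{21}{3}\right) = 6 + 3 \left(\left(-5 - 19\right) \frac{1}{49} - 7\right) = 6 + 3 \left(\left(-24\right) \frac{1}{49} - 7\right) = 6 + 3 \left(- \frac{24}{49} - 7\right) = 6 + 3 \left(- \frac{367}{49}\right) = 6 - \frac{1101}{49} = - \frac{807}{49} \approx -16.469$)
$\left(U{\left(4 \right)} + u\right)^{2} + 13718 = \left(- \frac{13}{2} - \frac{807}{49}\right)^{2} + 13718 = \left(- \frac{2251}{98}\right)^{2} + 13718 = \frac{5067001}{9604} + 13718 = \frac{136814673}{9604}$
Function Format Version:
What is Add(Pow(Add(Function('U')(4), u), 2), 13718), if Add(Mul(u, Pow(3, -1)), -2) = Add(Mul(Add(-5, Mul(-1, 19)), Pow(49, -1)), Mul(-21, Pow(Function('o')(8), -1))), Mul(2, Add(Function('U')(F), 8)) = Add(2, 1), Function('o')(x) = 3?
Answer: Rational(136814673, 9604) ≈ 14246.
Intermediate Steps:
Function('U')(F) = Rational(-13, 2) (Function('U')(F) = Add(-8, Mul(Rational(1, 2), Add(2, 1))) = Add(-8, Mul(Rational(1, 2), 3)) = Add(-8, Rational(3, 2)) = Rational(-13, 2))
u = Rational(-807, 49) (u = Add(6, Mul(3, Add(Mul(Add(-5, Mul(-1, 19)), Pow(49, -1)), Mul(-21, Pow(3, -1))))) = Add(6, Mul(3, Add(Mul(Add(-5, -19), Rational(1, 49)), Mul(-21, Rational(1, 3))))) = Add(6, Mul(3, Add(Mul(-24, Rational(1, 49)), -7))) = Add(6, Mul(3, Add(Rational(-24, 49), -7))) = Add(6, Mul(3, Rational(-367, 49))) = Add(6, Rational(-1101, 49)) = Rational(-807, 49) ≈ -16.469)
Add(Pow(Add(Function('U')(4), u), 2), 13718) = Add(Pow(Add(Rational(-13, 2), Rational(-807, 49)), 2), 13718) = Add(Pow(Rational(-2251, 98), 2), 13718) = Add(Rational(5067001, 9604), 13718) = Rational(136814673, 9604)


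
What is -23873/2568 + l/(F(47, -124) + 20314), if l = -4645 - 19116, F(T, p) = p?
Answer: -30167451/2880440 ≈ -10.473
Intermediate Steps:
l = -23761
-23873/2568 + l/(F(47, -124) + 20314) = -23873/2568 - 23761/(-124 + 20314) = -23873*1/2568 - 23761/20190 = -23873/2568 - 23761*1/20190 = -23873/2568 - 23761/20190 = -30167451/2880440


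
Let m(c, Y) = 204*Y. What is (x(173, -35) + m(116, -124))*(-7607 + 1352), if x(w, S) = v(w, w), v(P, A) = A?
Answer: 157144365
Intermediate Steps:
x(w, S) = w
(x(173, -35) + m(116, -124))*(-7607 + 1352) = (173 + 204*(-124))*(-7607 + 1352) = (173 - 25296)*(-6255) = -25123*(-6255) = 157144365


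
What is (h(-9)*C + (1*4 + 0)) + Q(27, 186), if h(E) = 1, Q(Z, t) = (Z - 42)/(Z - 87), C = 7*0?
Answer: 17/4 ≈ 4.2500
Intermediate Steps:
C = 0
Q(Z, t) = (-42 + Z)/(-87 + Z)
(h(-9)*C + (1*4 + 0)) + Q(27, 186) = (1*0 + (1*4 + 0)) + (-42 + 27)/(-87 + 27) = (0 + (4 + 0)) - 15/(-60) = (0 + 4) - 1/60*(-15) = 4 + ¼ = 17/4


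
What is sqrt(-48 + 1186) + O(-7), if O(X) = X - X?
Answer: sqrt(1138) ≈ 33.734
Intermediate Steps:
O(X) = 0
sqrt(-48 + 1186) + O(-7) = sqrt(-48 + 1186) + 0 = sqrt(1138) + 0 = sqrt(1138)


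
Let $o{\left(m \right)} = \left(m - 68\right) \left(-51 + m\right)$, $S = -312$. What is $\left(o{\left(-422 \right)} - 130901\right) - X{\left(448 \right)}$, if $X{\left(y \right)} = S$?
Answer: $101181$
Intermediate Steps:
$o{\left(m \right)} = \left(-68 + m\right) \left(-51 + m\right)$
$X{\left(y \right)} = -312$
$\left(o{\left(-422 \right)} - 130901\right) - X{\left(448 \right)} = \left(\left(3468 + \left(-422\right)^{2} - -50218\right) - 130901\right) - -312 = \left(\left(3468 + 178084 + 50218\right) - 130901\right) + 312 = \left(231770 - 130901\right) + 312 = 100869 + 312 = 101181$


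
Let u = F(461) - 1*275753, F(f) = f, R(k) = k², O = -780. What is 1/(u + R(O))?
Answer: 1/333108 ≈ 3.0020e-6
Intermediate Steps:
u = -275292 (u = 461 - 1*275753 = 461 - 275753 = -275292)
1/(u + R(O)) = 1/(-275292 + (-780)²) = 1/(-275292 + 608400) = 1/333108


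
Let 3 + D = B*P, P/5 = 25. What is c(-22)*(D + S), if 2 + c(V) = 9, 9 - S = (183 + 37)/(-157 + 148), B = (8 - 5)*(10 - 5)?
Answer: 120043/9 ≈ 13338.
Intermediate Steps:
P = 125 (P = 5*25 = 125)
B = 15 (B = 3*5 = 15)
S = 301/9 (S = 9 - (183 + 37)/(-157 + 148) = 9 - 220/(-9) = 9 - 220*(-1)/9 = 9 - 1*(-220/9) = 9 + 220/9 = 301/9 ≈ 33.444)
c(V) = 7 (c(V) = -2 + 9 = 7)
D = 1872 (D = -3 + 15*125 = -3 + 1875 = 1872)
c(-22)*(D + S) = 7*(1872 + 301/9) = 7*(17149/9) = 120043/9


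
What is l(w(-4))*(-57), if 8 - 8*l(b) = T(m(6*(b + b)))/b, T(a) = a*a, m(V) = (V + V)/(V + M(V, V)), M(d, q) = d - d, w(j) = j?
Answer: -513/8 ≈ -64.125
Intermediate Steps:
M(d, q) = 0
m(V) = 2 (m(V) = (V + V)/(V + 0) = (2*V)/V = 2)
T(a) = a²
l(b) = 1 - 1/(2*b) (l(b) = 1 - 2²/(8*b) = 1 - 1/(2*b))
l(w(-4))*(-57) = ((-½ - 4)/(-4))*(-57) = -¼*(-9/2)*(-57) = (9/8)*(-57) = -513/8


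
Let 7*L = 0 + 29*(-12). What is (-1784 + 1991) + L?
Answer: 1101/7 ≈ 157.29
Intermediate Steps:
L = -348/7 (L = (0 + 29*(-12))/7 = (0 - 348)/7 = (1/7)*(-348) = -348/7 ≈ -49.714)
(-1784 + 1991) + L = (-1784 + 1991) - 348/7 = 207 - 348/7 = 1101/7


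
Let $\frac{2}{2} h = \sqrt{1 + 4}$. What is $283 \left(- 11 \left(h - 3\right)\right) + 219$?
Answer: $9558 - 3113 \sqrt{5} \approx 2597.1$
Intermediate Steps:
$h = \sqrt{5}$ ($h = \sqrt{1 + 4} = \sqrt{5} \approx 2.2361$)
$283 \left(- 11 \left(h - 3\right)\right) + 219 = 283 \left(- 11 \left(\sqrt{5} - 3\right)\right) + 219 = 283 \left(- 11 \left(-3 + \sqrt{5}\right)\right) + 219 = 283 \left(33 - 11 \sqrt{5}\right) + 219 = \left(9339 - 3113 \sqrt{5}\right) + 219 = 9558 - 3113 \sqrt{5}$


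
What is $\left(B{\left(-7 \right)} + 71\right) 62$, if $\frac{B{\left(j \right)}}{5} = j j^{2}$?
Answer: $-101928$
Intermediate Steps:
$B{\left(j \right)} = 5 j^{3}$ ($B{\left(j \right)} = 5 j j^{2} = 5 j^{3}$)
$\left(B{\left(-7 \right)} + 71\right) 62 = \left(5 \left(-7\right)^{3} + 71\right) 62 = \left(5 \left(-343\right) + 71\right) 62 = \left(-1715 + 71\right) 62 = \left(-1644\right) 62 = -101928$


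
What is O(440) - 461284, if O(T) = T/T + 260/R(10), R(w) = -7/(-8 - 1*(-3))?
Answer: -3227681/7 ≈ -4.6110e+5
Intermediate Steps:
R(w) = 7/5 (R(w) = -7/(-8 + 3) = -7/(-5) = -7*(-⅕) = 7/5)
O(T) = 1307/7 (O(T) = T/T + 260/(7/5) = 1 + 260*(5/7) = 1 + 1300/7 = 1307/7)
O(440) - 461284 = 1307/7 - 461284 = -3227681/7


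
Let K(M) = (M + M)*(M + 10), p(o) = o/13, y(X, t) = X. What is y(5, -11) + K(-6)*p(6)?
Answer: -223/13 ≈ -17.154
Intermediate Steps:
p(o) = o/13 (p(o) = o*(1/13) = o/13)
K(M) = 2*M*(10 + M) (K(M) = (2*M)*(10 + M) = 2*M*(10 + M))
y(5, -11) + K(-6)*p(6) = 5 + (2*(-6)*(10 - 6))*((1/13)*6) = 5 + (2*(-6)*4)*(6/13) = 5 - 48*6/13 = 5 - 288/13 = -223/13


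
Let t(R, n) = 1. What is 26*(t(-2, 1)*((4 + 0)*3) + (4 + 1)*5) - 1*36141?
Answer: -35179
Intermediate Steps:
26*(t(-2, 1)*((4 + 0)*3) + (4 + 1)*5) - 1*36141 = 26*(1*((4 + 0)*3) + (4 + 1)*5) - 1*36141 = 26*(1*(4*3) + 5*5) - 36141 = 26*(1*12 + 25) - 36141 = 26*(12 + 25) - 36141 = 26*37 - 36141 = 962 - 36141 = -35179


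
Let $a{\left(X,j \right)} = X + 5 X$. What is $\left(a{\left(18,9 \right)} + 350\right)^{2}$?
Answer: $209764$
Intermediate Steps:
$a{\left(X,j \right)} = 6 X$
$\left(a{\left(18,9 \right)} + 350\right)^{2} = \left(6 \cdot 18 + 350\right)^{2} = \left(108 + 350\right)^{2} = 458^{2} = 209764$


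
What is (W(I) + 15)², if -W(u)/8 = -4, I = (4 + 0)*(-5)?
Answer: 2209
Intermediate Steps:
I = -20 (I = 4*(-5) = -20)
W(u) = 32 (W(u) = -8*(-4) = 32)
(W(I) + 15)² = (32 + 15)² = 47² = 2209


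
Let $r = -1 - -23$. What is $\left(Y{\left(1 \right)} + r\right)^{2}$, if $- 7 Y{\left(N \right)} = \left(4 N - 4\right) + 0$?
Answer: $484$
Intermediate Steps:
$r = 22$ ($r = -1 + 23 = 22$)
$Y{\left(N \right)} = \frac{4}{7} - \frac{4 N}{7}$ ($Y{\left(N \right)} = - \frac{\left(4 N - 4\right) + 0}{7} = - \frac{\left(-4 + 4 N\right) + 0}{7} = - \frac{-4 + 4 N}{7} = \frac{4}{7} - \frac{4 N}{7}$)
$\left(Y{\left(1 \right)} + r\right)^{2} = \left(\left(\frac{4}{7} - \frac{4}{7}\right) + 22\right)^{2} = \left(0 + 22\right)^{2} = 22^{2} = 484$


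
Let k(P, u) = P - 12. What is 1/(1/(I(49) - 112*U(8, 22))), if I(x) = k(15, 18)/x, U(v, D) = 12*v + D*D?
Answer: -3183037/49 ≈ -64960.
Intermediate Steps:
U(v, D) = D**2 + 12*v (U(v, D) = 12*v + D**2 = D**2 + 12*v)
k(P, u) = -12 + P
I(x) = 3/x (I(x) = (-12 + 15)/x = 3/x)
1/(1/(I(49) - 112*U(8, 22))) = 1/(1/(3/49 - 112*(22**2 + 12*8))) = 1/(1/(3*(1/49) - 112*(484 + 96))) = 1/(1/(3/49 - 112*580)) = 1/(1/(3/49 - 64960)) = 1/(1/(-3183037/49)) = 1/(-49/3183037) = -3183037/49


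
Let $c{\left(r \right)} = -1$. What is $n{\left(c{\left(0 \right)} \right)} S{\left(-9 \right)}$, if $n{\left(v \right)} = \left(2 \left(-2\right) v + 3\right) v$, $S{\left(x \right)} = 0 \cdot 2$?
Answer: $0$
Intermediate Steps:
$S{\left(x \right)} = 0$
$n{\left(v \right)} = v \left(3 - 4 v\right)$ ($n{\left(v \right)} = \left(- 4 v + 3\right) v = \left(3 - 4 v\right) v = v \left(3 - 4 v\right)$)
$n{\left(c{\left(0 \right)} \right)} S{\left(-9 \right)} = - (3 - -4) 0 = - (3 + 4) 0 = \left(-1\right) 7 \cdot 0 = \left(-7\right) 0 = 0$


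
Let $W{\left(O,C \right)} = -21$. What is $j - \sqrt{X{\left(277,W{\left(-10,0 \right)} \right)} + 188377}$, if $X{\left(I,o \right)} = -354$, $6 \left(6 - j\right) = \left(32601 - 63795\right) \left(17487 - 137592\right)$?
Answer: $-624425889 - \sqrt{188023} \approx -6.2443 \cdot 10^{8}$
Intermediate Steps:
$j = -624425889$ ($j = 6 - \frac{\left(32601 - 63795\right) \left(17487 - 137592\right)}{6} = 6 - \frac{\left(-31194\right) \left(-120105\right)}{6} = 6 - 624425895 = -624425889$)
$j - \sqrt{X{\left(277,W{\left(-10,0 \right)} \right)} + 188377} = -624425889 - \sqrt{-354 + 188377} = -624425889 - \sqrt{188023}$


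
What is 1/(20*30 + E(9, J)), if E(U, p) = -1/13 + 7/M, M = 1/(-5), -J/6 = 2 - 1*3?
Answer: 13/7344 ≈ 0.0017702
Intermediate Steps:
J = 6 (J = -6*(2 - 1*3) = -6*(2 - 3) = -6*(-1) = 6)
M = -1/5 ≈ -0.20000
E(U, p) = -456/13 (E(U, p) = -1/13 + 7/(-1/5) = -1*1/13 + 7*(-5) = -1/13 - 35 = -456/13)
1/(20*30 + E(9, J)) = 1/(20*30 - 456/13) = 1/(600 - 456/13) = 1/(7344/13) = 13/7344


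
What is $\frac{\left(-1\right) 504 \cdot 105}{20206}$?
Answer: $- \frac{26460}{10103} \approx -2.619$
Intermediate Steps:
$\frac{\left(-1\right) 504 \cdot 105}{20206} = \left(-1\right) 52920 \cdot \frac{1}{20206} = \left(-52920\right) \frac{1}{20206} = - \frac{26460}{10103}$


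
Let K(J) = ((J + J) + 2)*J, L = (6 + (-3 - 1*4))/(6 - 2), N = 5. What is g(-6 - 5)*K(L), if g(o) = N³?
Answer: -375/8 ≈ -46.875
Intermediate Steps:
g(o) = 125 (g(o) = 5³ = 125)
L = -¼ (L = (6 + (-3 - 4))/4 = (6 - 7)*(¼) = -1*¼ = -¼ ≈ -0.25000)
K(J) = J*(2 + 2*J) (K(J) = (2*J + 2)*J = (2 + 2*J)*J = J*(2 + 2*J))
g(-6 - 5)*K(L) = 125*(2*(-¼)*(1 - ¼)) = 125*(2*(-¼)*(¾)) = 125*(-3/8) = -375/8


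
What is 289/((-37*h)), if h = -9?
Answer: 289/333 ≈ 0.86787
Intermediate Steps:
289/((-37*h)) = 289/((-37*(-9))) = 289/333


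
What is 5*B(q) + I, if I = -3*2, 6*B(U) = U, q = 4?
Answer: -8/3 ≈ -2.6667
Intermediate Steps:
B(U) = U/6
I = -6
5*B(q) + I = 5*((⅙)*4) - 6 = 5*(⅔) - 6 = 10/3 - 6 = -8/3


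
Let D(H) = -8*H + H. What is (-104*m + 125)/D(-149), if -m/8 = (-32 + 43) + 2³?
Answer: 15933/1043 ≈ 15.276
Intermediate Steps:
D(H) = -7*H
m = -152 (m = -8*((-32 + 43) + 2³) = -8*(11 + 8) = -8*19 = -152)
(-104*m + 125)/D(-149) = (-104*(-152) + 125)/((-7*(-149))) = (15808 + 125)/1043 = 15933*(1/1043) = 15933/1043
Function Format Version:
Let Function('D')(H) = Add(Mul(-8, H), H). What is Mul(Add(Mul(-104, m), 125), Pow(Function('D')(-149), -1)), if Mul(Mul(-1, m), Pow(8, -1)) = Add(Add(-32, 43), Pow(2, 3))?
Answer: Rational(15933, 1043) ≈ 15.276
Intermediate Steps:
Function('D')(H) = Mul(-7, H)
m = -152 (m = Mul(-8, Add(Add(-32, 43), Pow(2, 3))) = Mul(-8, Add(11, 8)) = Mul(-8, 19) = -152)
Mul(Add(Mul(-104, m), 125), Pow(Function('D')(-149), -1)) = Mul(Add(Mul(-104, -152), 125), Pow(Mul(-7, -149), -1)) = Mul(Add(15808, 125), Pow(1043, -1)) = Mul(15933, Rational(1, 1043)) = Rational(15933, 1043)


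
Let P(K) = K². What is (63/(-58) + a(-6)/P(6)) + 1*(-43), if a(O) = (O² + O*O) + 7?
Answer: -43735/1044 ≈ -41.892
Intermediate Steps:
a(O) = 7 + 2*O² (a(O) = (O² + O²) + 7 = 2*O² + 7 = 7 + 2*O²)
(63/(-58) + a(-6)/P(6)) + 1*(-43) = (63/(-58) + (7 + 2*(-6)²)/(6²)) + 1*(-43) = (63*(-1/58) + (7 + 2*36)/36) - 43 = (-63/58 + (7 + 72)*(1/36)) - 43 = (-63/58 + 79*(1/36)) - 43 = (-63/58 + 79/36) - 43 = 1157/1044 - 43 = -43735/1044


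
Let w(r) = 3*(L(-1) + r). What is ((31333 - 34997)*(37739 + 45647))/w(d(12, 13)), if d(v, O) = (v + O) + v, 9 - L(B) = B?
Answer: -305526304/141 ≈ -2.1669e+6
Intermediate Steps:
L(B) = 9 - B
d(v, O) = O + 2*v (d(v, O) = (O + v) + v = O + 2*v)
w(r) = 30 + 3*r (w(r) = 3*((9 - 1*(-1)) + r) = 3*((9 + 1) + r) = 3*(10 + r) = 30 + 3*r)
((31333 - 34997)*(37739 + 45647))/w(d(12, 13)) = ((31333 - 34997)*(37739 + 45647))/(30 + 3*(13 + 2*12)) = (-3664*83386)/(30 + 3*(13 + 24)) = -305526304/(30 + 3*37) = -305526304/(30 + 111) = -305526304/141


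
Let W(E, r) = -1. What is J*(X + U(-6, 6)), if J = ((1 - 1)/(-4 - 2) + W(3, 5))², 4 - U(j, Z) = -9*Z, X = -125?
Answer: -67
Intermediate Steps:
U(j, Z) = 4 + 9*Z (U(j, Z) = 4 - (-9)*Z = 4 + 9*Z)
J = 1 (J = ((1 - 1)/(-4 - 2) - 1)² = (0/(-6) - 1)² = (0*(-⅙) - 1)² = (0 - 1)² = (-1)² = 1)
J*(X + U(-6, 6)) = 1*(-125 + (4 + 9*6)) = 1*(-125 + (4 + 54)) = 1*(-125 + 58) = 1*(-67) = -67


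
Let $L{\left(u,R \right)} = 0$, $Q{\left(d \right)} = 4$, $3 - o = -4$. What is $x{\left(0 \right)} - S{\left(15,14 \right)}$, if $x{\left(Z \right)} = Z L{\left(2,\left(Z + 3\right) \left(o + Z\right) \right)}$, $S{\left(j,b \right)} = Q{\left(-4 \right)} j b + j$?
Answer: $-855$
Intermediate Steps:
$o = 7$ ($o = 3 - -4 = 3 + 4 = 7$)
$S{\left(j,b \right)} = j + 4 b j$ ($S{\left(j,b \right)} = 4 j b + j = 4 b j + j = j + 4 b j$)
$x{\left(Z \right)} = 0$ ($x{\left(Z \right)} = Z 0 = 0$)
$x{\left(0 \right)} - S{\left(15,14 \right)} = 0 - 15 \left(1 + 4 \cdot 14\right) = 0 - 15 \left(1 + 56\right) = 0 - 15 \cdot 57 = 0 - 855 = -855$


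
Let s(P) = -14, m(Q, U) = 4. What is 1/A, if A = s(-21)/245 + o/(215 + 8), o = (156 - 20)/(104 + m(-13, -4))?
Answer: -210735/10852 ≈ -19.419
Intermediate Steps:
o = 34/27 (o = (156 - 20)/(104 + 4) = 136/108 = 136*(1/108) = 34/27 ≈ 1.2593)
A = -10852/210735 (A = -14/245 + 34/(27*(215 + 8)) = -14*1/245 + (34/27)/223 = -2/35 + (34/27)*(1/223) = -2/35 + 34/6021 = -10852/210735 ≈ -0.051496)
1/A = 1/(-10852/210735) = -210735/10852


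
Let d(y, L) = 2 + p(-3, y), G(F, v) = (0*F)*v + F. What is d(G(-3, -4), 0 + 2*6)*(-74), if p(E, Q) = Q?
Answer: 74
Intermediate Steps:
G(F, v) = F (G(F, v) = 0*v + F = 0 + F = F)
d(y, L) = 2 + y
d(G(-3, -4), 0 + 2*6)*(-74) = (2 - 3)*(-74) = -1*(-74) = 74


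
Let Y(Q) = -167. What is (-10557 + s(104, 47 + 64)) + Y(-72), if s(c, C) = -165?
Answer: -10889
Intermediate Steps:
(-10557 + s(104, 47 + 64)) + Y(-72) = (-10557 - 165) - 167 = -10722 - 167 = -10889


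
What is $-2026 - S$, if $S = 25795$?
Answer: $-27821$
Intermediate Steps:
$-2026 - S = -2026 - 25795 = -27821$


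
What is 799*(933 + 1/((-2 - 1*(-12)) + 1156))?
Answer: 869215321/1166 ≈ 7.4547e+5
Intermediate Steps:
799*(933 + 1/((-2 - 1*(-12)) + 1156)) = 799*(933 + 1/((-2 + 12) + 1156)) = 799*(933 + 1/(10 + 1156)) = 799*(933 + 1/1166) = 799*(1087879/1166) = 869215321/1166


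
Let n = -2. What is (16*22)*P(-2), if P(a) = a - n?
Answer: 0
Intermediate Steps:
P(a) = 2 + a (P(a) = a - 1*(-2) = a + 2 = 2 + a)
(16*22)*P(-2) = (16*22)*(2 - 2) = 352*0 = 0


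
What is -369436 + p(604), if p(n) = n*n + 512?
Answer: -4108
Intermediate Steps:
p(n) = 512 + n**2 (p(n) = n**2 + 512 = 512 + n**2)
-369436 + p(604) = -369436 + (512 + 604**2) = -369436 + (512 + 364816) = -369436 + 365328 = -4108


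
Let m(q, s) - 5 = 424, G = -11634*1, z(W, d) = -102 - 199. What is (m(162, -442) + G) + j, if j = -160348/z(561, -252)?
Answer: -3212357/301 ≈ -10672.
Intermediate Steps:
z(W, d) = -301
G = -11634
m(q, s) = 429 (m(q, s) = 5 + 424 = 429)
j = 160348/301 (j = -160348/(-301) = -160348*(-1/301) = 160348/301 ≈ 532.72)
(m(162, -442) + G) + j = (429 - 11634) + 160348/301 = -11205 + 160348/301 = -3212357/301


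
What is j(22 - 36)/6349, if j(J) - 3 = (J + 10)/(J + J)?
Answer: 22/44443 ≈ 0.00049502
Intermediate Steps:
j(J) = 3 + (10 + J)/(2*J) (j(J) = 3 + (J + 10)/(J + J) = 3 + (10 + J)/((2*J)) = 3 + (10 + J)*(1/(2*J)) = 3 + (10 + J)/(2*J))
j(22 - 36)/6349 = (7/2 + 5/(22 - 36))/6349 = (7/2 + 5/(-14))*(1/6349) = (7/2 + 5*(-1/14))*(1/6349) = (7/2 - 5/14)*(1/6349) = (22/7)*(1/6349) = 22/44443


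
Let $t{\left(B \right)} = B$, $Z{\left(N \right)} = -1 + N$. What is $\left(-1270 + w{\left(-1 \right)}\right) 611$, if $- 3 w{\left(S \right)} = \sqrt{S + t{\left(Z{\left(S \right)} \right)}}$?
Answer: $-775970 - \frac{611 i \sqrt{3}}{3} \approx -7.7597 \cdot 10^{5} - 352.76 i$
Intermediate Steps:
$w{\left(S \right)} = - \frac{\sqrt{-1 + 2 S}}{3}$ ($w{\left(S \right)} = - \frac{\sqrt{S + \left(-1 + S\right)}}{3} = - \frac{\sqrt{-1 + 2 S}}{3}$)
$\left(-1270 + w{\left(-1 \right)}\right) 611 = \left(-1270 - \frac{\sqrt{-1 + 2 \left(-1\right)}}{3}\right) 611 = \left(-1270 - \frac{\sqrt{-1 - 2}}{3}\right) 611 = \left(-1270 - \frac{\sqrt{-3}}{3}\right) 611 = \left(-1270 - \frac{i \sqrt{3}}{3}\right) 611 = -775970 - \frac{611 i \sqrt{3}}{3}$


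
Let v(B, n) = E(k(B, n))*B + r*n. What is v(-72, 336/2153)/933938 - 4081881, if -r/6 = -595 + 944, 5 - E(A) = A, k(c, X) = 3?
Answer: -4103858896854225/1005384257 ≈ -4.0819e+6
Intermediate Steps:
E(A) = 5 - A
r = -2094 (r = -6*(-595 + 944) = -6*349 = -2094)
v(B, n) = -2094*n + 2*B (v(B, n) = (5 - 1*3)*B - 2094*n = (5 - 3)*B - 2094*n = 2*B - 2094*n = -2094*n + 2*B)
v(-72, 336/2153)/933938 - 4081881 = (-703584/2153 + 2*(-72))/933938 - 4081881 = (-703584/2153 - 144)*(1/933938) - 4081881 = -1013616/2153*1/933938 - 4081881 = -506808/1005384257 - 4081881 = -4103858896854225/1005384257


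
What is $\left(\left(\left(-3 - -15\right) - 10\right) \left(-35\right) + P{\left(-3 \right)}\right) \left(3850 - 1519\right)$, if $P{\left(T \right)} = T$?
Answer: $-170163$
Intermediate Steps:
$\left(\left(\left(-3 - -15\right) - 10\right) \left(-35\right) + P{\left(-3 \right)}\right) \left(3850 - 1519\right) = \left(\left(\left(-3 - -15\right) - 10\right) \left(-35\right) - 3\right) \left(3850 - 1519\right) = \left(\left(\left(-3 + 15\right) - 10\right) \left(-35\right) - 3\right) \left(3850 - 1519\right) = \left(\left(12 - 10\right) \left(-35\right) - 3\right) \left(3850 - 1519\right) = \left(2 \left(-35\right) - 3\right) 2331 = \left(-70 - 3\right) 2331 = \left(-73\right) 2331 = -170163$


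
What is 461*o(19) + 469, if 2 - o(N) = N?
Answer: -7368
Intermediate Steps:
o(N) = 2 - N
461*o(19) + 469 = 461*(2 - 1*19) + 469 = 461*(2 - 19) + 469 = 461*(-17) + 469 = -7837 + 469 = -7368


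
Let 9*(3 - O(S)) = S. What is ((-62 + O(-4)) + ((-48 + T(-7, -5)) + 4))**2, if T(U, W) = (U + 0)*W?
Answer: 369664/81 ≈ 4563.8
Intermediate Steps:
T(U, W) = U*W
O(S) = 3 - S/9
((-62 + O(-4)) + ((-48 + T(-7, -5)) + 4))**2 = ((-62 + (3 - 1/9*(-4))) + ((-48 - 7*(-5)) + 4))**2 = ((-62 + (3 + 4/9)) + ((-48 + 35) + 4))**2 = ((-62 + 31/9) + (-13 + 4))**2 = (-527/9 - 9)**2 = (-608/9)**2 = 369664/81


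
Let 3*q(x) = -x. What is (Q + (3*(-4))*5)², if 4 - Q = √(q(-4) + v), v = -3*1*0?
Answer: 9412/3 + 224*√3/3 ≈ 3266.7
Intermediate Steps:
q(x) = -x/3 (q(x) = (-x)/3 = -x/3)
v = 0 (v = -3*0 = 0)
Q = 4 - 2*√3/3 (Q = 4 - √(-⅓*(-4) + 0) = 4 - √(4/3 + 0) = 4 - √(4/3) = 4 - 2*√3/3 ≈ 2.8453)
(Q + (3*(-4))*5)² = ((4 - 2*√3/3) + (3*(-4))*5)² = ((4 - 2*√3/3) - 12*5)² = ((4 - 2*√3/3) - 60)² = (-56 - 2*√3/3)²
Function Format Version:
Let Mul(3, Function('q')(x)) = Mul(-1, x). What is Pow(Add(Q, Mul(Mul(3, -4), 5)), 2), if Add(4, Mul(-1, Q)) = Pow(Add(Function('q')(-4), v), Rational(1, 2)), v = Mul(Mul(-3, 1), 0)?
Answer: Add(Rational(9412, 3), Mul(Rational(224, 3), Pow(3, Rational(1, 2)))) ≈ 3266.7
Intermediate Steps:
Function('q')(x) = Mul(Rational(-1, 3), x) (Function('q')(x) = Mul(Rational(1, 3), Mul(-1, x)) = Mul(Rational(-1, 3), x))
v = 0 (v = Mul(-3, 0) = 0)
Q = Add(4, Mul(Rational(-2, 3), Pow(3, Rational(1, 2)))) (Q = Add(4, Mul(-1, Pow(Add(Mul(Rational(-1, 3), -4), 0), Rational(1, 2)))) = Add(4, Mul(-1, Pow(Add(Rational(4, 3), 0), Rational(1, 2)))) = Add(4, Mul(-1, Pow(Rational(4, 3), Rational(1, 2)))) = Add(4, Mul(-1, Mul(Rational(2, 3), Pow(3, Rational(1, 2))))) = Add(4, Mul(Rational(-2, 3), Pow(3, Rational(1, 2)))) ≈ 2.8453)
Pow(Add(Q, Mul(Mul(3, -4), 5)), 2) = Pow(Add(Add(4, Mul(Rational(-2, 3), Pow(3, Rational(1, 2)))), Mul(Mul(3, -4), 5)), 2) = Pow(Add(Add(4, Mul(Rational(-2, 3), Pow(3, Rational(1, 2)))), Mul(-12, 5)), 2) = Pow(Add(Add(4, Mul(Rational(-2, 3), Pow(3, Rational(1, 2)))), -60), 2) = Pow(Add(-56, Mul(Rational(-2, 3), Pow(3, Rational(1, 2)))), 2)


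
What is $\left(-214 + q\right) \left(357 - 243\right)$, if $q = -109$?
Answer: $-36822$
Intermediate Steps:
$\left(-214 + q\right) \left(357 - 243\right) = \left(-214 - 109\right) \left(357 - 243\right) = \left(-323\right) 114 = -36822$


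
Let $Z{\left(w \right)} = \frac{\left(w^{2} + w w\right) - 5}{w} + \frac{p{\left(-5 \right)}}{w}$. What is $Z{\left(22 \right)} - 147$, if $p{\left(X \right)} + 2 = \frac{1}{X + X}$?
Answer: $- \frac{22731}{220} \approx -103.32$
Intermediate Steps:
$p{\left(X \right)} = -2 + \frac{1}{2 X}$ ($p{\left(X \right)} = -2 + \frac{1}{X + X} = -2 + \frac{1}{2 X}$)
$Z{\left(w \right)} = - \frac{21}{10 w} + \frac{-5 + 2 w^{2}}{w}$ ($Z{\left(w \right)} = \frac{\left(w^{2} + w w\right) - 5}{w} + \frac{-2 + \frac{1}{2 \left(-5\right)}}{w} = \frac{\left(w^{2} + w^{2}\right) - 5}{w} + \frac{-2 + \frac{1}{2} \left(- \frac{1}{5}\right)}{w} = \frac{2 w^{2} - 5}{w} + \frac{-2 - \frac{1}{10}}{w} = \frac{-5 + 2 w^{2}}{w} - \frac{21}{10 w} = - \frac{21}{10 w} + \frac{-5 + 2 w^{2}}{w}$)
$Z{\left(22 \right)} - 147 = \left(2 \cdot 22 - \frac{71}{10 \cdot 22}\right) - 147 = \left(44 - \frac{71}{220}\right) - 147 = \frac{9609}{220} - 147 = - \frac{22731}{220}$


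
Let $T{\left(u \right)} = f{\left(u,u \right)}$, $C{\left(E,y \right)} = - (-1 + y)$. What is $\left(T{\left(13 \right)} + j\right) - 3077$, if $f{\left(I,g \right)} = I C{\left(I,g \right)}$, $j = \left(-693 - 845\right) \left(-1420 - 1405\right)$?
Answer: $4341617$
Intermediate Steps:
$j = 4344850$ ($j = \left(-1538\right) \left(-2825\right) = 4344850$)
$C{\left(E,y \right)} = 1 - y$
$f{\left(I,g \right)} = I \left(1 - g\right)$
$T{\left(u \right)} = u \left(1 - u\right)$
$\left(T{\left(13 \right)} + j\right) - 3077 = \left(13 \left(1 - 13\right) + 4344850\right) - 3077 = \left(13 \left(-12\right) + 4344850\right) - 3077 = \left(-156 + 4344850\right) - 3077 = 4344694 - 3077 = 4341617$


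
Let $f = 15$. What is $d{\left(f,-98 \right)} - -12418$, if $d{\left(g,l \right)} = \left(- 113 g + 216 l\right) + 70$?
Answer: $-10375$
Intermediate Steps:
$d{\left(g,l \right)} = 70 - 113 g + 216 l$
$d{\left(f,-98 \right)} - -12418 = \left(70 - 1695 + 216 \left(-98\right)\right) - -12418 = \left(70 - 1695 - 21168\right) + 12418 = -22793 + 12418 = -10375$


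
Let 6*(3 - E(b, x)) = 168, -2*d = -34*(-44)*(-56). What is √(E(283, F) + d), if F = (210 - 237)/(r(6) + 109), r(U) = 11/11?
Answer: √41863 ≈ 204.60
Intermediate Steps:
r(U) = 1 (r(U) = 11*(1/11) = 1)
d = 41888 (d = -(-34*(-44))*(-56)/2 = -748*(-56) = -½*(-83776) = 41888)
F = -27/110 (F = (210 - 237)/(1 + 109) = -27/110 ≈ -0.24545)
E(b, x) = -25 (E(b, x) = 3 - ⅙*168 = 3 - 28 = -25)
√(E(283, F) + d) = √(-25 + 41888) = √41863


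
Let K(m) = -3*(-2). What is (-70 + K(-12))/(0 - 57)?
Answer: 64/57 ≈ 1.1228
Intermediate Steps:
K(m) = 6
(-70 + K(-12))/(0 - 57) = (-70 + 6)/(0 - 57) = -64/(-57) = -64*(-1/57) = 64/57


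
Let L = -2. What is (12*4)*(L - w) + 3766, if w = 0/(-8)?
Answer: 3670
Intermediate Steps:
w = 0 (w = 0*(-⅛) = 0)
(12*4)*(L - w) + 3766 = (12*4)*(-2 - 1*0) + 3766 = 48*(-2 + 0) + 3766 = 48*(-2) + 3766 = -96 + 3766 = 3670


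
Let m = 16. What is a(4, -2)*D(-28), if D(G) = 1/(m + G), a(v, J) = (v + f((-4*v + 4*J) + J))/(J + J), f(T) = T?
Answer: -11/24 ≈ -0.45833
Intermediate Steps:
a(v, J) = (-3*v + 5*J)/(2*J) (a(v, J) = (v + ((-4*v + 4*J) + J))/(J + J) = (v + (-4*v + 5*J))/((2*J)) = (-3*v + 5*J)*(1/(2*J)) = (-3*v + 5*J)/(2*J))
D(G) = 1/(16 + G)
a(4, -2)*D(-28) = ((½)*(-3*4 + 5*(-2))/(-2))/(16 - 28) = ((½)*(-½)*(-12 - 10))/(-12) = ((½)*(-½)*(-22))*(-1/12) = (11/2)*(-1/12) = -11/24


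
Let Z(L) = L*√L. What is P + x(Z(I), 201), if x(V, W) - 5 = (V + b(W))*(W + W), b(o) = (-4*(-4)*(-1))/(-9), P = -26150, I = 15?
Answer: -76291/3 + 6030*√15 ≈ -2076.2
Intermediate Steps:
Z(L) = L^(3/2)
b(o) = 16/9 (b(o) = (16*(-1))*(-⅑) = -16*(-⅑) = 16/9)
x(V, W) = 5 + 2*W*(16/9 + V) (x(V, W) = 5 + (V + 16/9)*(W + W) = 5 + (16/9 + V)*(2*W) = 5 + 2*W*(16/9 + V))
P + x(Z(I), 201) = -26150 + (5 + (32/9)*201 + 2*15^(3/2)*201) = -26150 + (5 + 2144/3 + 2*(15*√15)*201) = -26150 + (5 + 2144/3 + 6030*√15) = -26150 + (2159/3 + 6030*√15) = -76291/3 + 6030*√15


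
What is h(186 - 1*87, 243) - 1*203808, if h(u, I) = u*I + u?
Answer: -179652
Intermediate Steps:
h(u, I) = u + I*u (h(u, I) = I*u + u = u + I*u)
h(186 - 1*87, 243) - 1*203808 = (186 - 1*87)*(1 + 243) - 1*203808 = (186 - 87)*244 - 203808 = 99*244 - 203808 = 24156 - 203808 = -179652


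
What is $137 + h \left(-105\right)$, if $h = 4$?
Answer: $-283$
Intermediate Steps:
$137 + h \left(-105\right) = 137 + 4 \left(-105\right) = 137 - 420 = -283$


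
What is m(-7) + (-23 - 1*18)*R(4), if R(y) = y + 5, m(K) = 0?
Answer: -369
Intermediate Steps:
R(y) = 5 + y
m(-7) + (-23 - 1*18)*R(4) = 0 + (-23 - 1*18)*(5 + 4) = 0 + (-23 - 18)*9 = 0 - 41*9 = 0 - 369 = -369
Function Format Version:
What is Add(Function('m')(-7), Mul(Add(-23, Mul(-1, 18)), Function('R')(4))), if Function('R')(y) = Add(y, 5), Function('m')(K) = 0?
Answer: -369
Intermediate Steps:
Function('R')(y) = Add(5, y)
Add(Function('m')(-7), Mul(Add(-23, Mul(-1, 18)), Function('R')(4))) = Add(0, Mul(Add(-23, Mul(-1, 18)), Add(5, 4))) = Add(0, Mul(Add(-23, -18), 9)) = Add(0, Mul(-41, 9)) = Add(0, -369) = -369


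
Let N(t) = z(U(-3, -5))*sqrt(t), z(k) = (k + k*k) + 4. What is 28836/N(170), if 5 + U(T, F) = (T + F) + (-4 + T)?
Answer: 2403*sqrt(170)/5440 ≈ 5.7594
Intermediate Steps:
U(T, F) = -9 + F + 2*T (U(T, F) = -5 + ((T + F) + (-4 + T)) = -5 + ((F + T) + (-4 + T)) = -5 + (-4 + F + 2*T) = -9 + F + 2*T)
z(k) = 4 + k + k**2 (z(k) = (k + k**2) + 4 = 4 + k + k**2)
N(t) = 384*sqrt(t) (N(t) = (4 + (-9 - 5 + 2*(-3)) + (-9 - 5 + 2*(-3))**2)*sqrt(t) = (4 + (-9 - 5 - 6) + (-9 - 5 - 6)**2)*sqrt(t) = (4 - 20 + (-20)**2)*sqrt(t) = (4 - 20 + 400)*sqrt(t) = 384*sqrt(t))
28836/N(170) = 28836/((384*sqrt(170))) = 28836*(sqrt(170)/65280) = 2403*sqrt(170)/5440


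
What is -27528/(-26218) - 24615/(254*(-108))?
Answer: 77805787/39956232 ≈ 1.9473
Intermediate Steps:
-27528/(-26218) - 24615/(254*(-108)) = -27528*(-1/26218) - 24615/(-27432) = 13764/13109 - 24615*(-1/27432) = 13764/13109 + 2735/3048 = 77805787/39956232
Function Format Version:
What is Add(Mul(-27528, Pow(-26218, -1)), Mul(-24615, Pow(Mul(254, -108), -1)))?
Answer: Rational(77805787, 39956232) ≈ 1.9473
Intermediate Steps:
Add(Mul(-27528, Pow(-26218, -1)), Mul(-24615, Pow(Mul(254, -108), -1))) = Add(Mul(-27528, Rational(-1, 26218)), Mul(-24615, Pow(-27432, -1))) = Add(Rational(13764, 13109), Mul(-24615, Rational(-1, 27432))) = Add(Rational(13764, 13109), Rational(2735, 3048)) = Rational(77805787, 39956232)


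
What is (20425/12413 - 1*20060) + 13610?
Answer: -80043425/12413 ≈ -6448.4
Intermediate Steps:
(20425/12413 - 1*20060) + 13610 = (20425*(1/12413) - 20060) + 13610 = (20425/12413 - 20060) + 13610 = -248984355/12413 + 13610 = -80043425/12413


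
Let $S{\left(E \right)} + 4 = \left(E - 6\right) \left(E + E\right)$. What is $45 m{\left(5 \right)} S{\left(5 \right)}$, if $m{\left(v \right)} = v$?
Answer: $-3150$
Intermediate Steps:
$S{\left(E \right)} = -4 + 2 E \left(-6 + E\right)$ ($S{\left(E \right)} = -4 + \left(E - 6\right) \left(E + E\right) = -4 + \left(-6 + E\right) 2 E = -4 + 2 E \left(-6 + E\right)$)
$45 m{\left(5 \right)} S{\left(5 \right)} = 45 \cdot 5 \left(-4 - 60 + 2 \cdot 5^{2}\right) = 225 \left(-4 - 60 + 2 \cdot 25\right) = 225 \left(-4 - 60 + 50\right) = 225 \left(-14\right) = -3150$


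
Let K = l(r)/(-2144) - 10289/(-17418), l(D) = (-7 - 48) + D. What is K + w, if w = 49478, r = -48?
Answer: 923869892723/18672096 ≈ 49479.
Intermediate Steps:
l(D) = -55 + D
K = 11926835/18672096 (K = (-55 - 48)/(-2144) - 10289/(-17418) = -103*(-1/2144) - 10289*(-1/17418) = 103/2144 + 10289/17418 = 11926835/18672096 ≈ 0.63875)
K + w = 11926835/18672096 + 49478 = 923869892723/18672096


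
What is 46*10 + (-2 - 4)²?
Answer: 496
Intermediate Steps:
46*10 + (-2 - 4)² = 460 + (-6)² = 460 + 36 = 496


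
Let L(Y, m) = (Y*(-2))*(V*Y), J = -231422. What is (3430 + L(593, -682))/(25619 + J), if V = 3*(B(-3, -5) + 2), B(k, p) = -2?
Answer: -3430/205803 ≈ -0.016666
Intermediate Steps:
V = 0 (V = 3*(-2 + 2) = 3*0 = 0)
L(Y, m) = 0 (L(Y, m) = (Y*(-2))*(0*Y) = -2*Y*0 = 0)
(3430 + L(593, -682))/(25619 + J) = (3430 + 0)/(25619 - 231422) = 3430/(-205803) = 3430*(-1/205803) = -3430/205803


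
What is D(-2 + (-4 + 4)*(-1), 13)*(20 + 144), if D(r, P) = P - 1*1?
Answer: 1968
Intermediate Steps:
D(r, P) = -1 + P (D(r, P) = P - 1 = -1 + P)
D(-2 + (-4 + 4)*(-1), 13)*(20 + 144) = (-1 + 13)*(20 + 144) = 12*164 = 1968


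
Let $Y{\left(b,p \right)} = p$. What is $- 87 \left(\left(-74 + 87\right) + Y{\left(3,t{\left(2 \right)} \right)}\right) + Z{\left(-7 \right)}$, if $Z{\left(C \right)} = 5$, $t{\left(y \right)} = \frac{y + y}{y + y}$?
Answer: $-1213$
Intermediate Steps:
$t{\left(y \right)} = 1$ ($t{\left(y \right)} = \frac{2 y}{2 y} = 2 y \frac{1}{2 y} = 1$)
$- 87 \left(\left(-74 + 87\right) + Y{\left(3,t{\left(2 \right)} \right)}\right) + Z{\left(-7 \right)} = - 87 \left(\left(-74 + 87\right) + 1\right) + 5 = - 87 \left(13 + 1\right) + 5 = \left(-87\right) 14 + 5 = -1218 + 5 = -1213$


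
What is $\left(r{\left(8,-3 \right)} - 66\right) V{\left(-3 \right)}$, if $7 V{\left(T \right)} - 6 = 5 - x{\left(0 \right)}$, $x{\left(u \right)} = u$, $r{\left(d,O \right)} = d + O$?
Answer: $- \frac{671}{7} \approx -95.857$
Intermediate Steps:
$r{\left(d,O \right)} = O + d$
$V{\left(T \right)} = \frac{11}{7}$ ($V{\left(T \right)} = \frac{6}{7} + \frac{5 - 0}{7} = \frac{6}{7} + \frac{5 + 0}{7} = \frac{6}{7} + \frac{1}{7} \cdot 5 = \frac{6}{7} + \frac{5}{7} = \frac{11}{7}$)
$\left(r{\left(8,-3 \right)} - 66\right) V{\left(-3 \right)} = \left(\left(-3 + 8\right) - 66\right) \frac{11}{7} = \left(5 - 66\right) \frac{11}{7} = \left(-61\right) \frac{11}{7} = - \frac{671}{7}$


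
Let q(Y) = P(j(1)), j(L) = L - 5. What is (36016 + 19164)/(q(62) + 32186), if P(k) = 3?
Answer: 55180/32189 ≈ 1.7143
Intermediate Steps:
j(L) = -5 + L
q(Y) = 3
(36016 + 19164)/(q(62) + 32186) = (36016 + 19164)/(3 + 32186) = 55180/32189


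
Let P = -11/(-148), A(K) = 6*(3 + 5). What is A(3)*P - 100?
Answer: -3568/37 ≈ -96.432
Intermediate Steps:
A(K) = 48 (A(K) = 6*8 = 48)
P = 11/148 (P = -11*(-1/148) = 11/148 ≈ 0.074324)
A(3)*P - 100 = 48*(11/148) - 100 = 132/37 - 100 = -3568/37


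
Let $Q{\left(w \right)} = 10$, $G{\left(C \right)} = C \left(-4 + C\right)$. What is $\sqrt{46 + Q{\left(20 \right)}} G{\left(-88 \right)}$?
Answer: $16192 \sqrt{14} \approx 60585.0$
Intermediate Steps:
$\sqrt{46 + Q{\left(20 \right)}} G{\left(-88 \right)} = \sqrt{46 + 10} \left(- 88 \left(-4 - 88\right)\right) = \sqrt{56} \left(\left(-88\right) \left(-92\right)\right) = 2 \sqrt{14} \cdot 8096 = 16192 \sqrt{14}$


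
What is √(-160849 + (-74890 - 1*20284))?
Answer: 3*I*√28447 ≈ 505.99*I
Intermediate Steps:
√(-160849 + (-74890 - 1*20284)) = √(-160849 + (-74890 - 20284)) = √(-160849 - 95174) = √(-256023) = 3*I*√28447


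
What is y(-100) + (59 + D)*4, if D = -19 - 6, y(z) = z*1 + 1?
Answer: 37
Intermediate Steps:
y(z) = 1 + z (y(z) = z + 1 = 1 + z)
D = -25
y(-100) + (59 + D)*4 = (1 - 100) + (59 - 25)*4 = -99 + 34*4 = -99 + 136 = 37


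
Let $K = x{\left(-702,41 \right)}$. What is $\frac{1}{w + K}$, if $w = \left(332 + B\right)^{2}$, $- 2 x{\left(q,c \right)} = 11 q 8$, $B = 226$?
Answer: $\frac{1}{342252} \approx 2.9218 \cdot 10^{-6}$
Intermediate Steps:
$x{\left(q,c \right)} = - 44 q$ ($x{\left(q,c \right)} = - \frac{11 q 8}{2} = - \frac{88 q}{2} = - 44 q$)
$w = 311364$ ($w = \left(332 + 226\right)^{2} = 558^{2} = 311364$)
$K = 30888$ ($K = \left(-44\right) \left(-702\right) = 30888$)
$\frac{1}{w + K} = \frac{1}{311364 + 30888} = \frac{1}{342252}$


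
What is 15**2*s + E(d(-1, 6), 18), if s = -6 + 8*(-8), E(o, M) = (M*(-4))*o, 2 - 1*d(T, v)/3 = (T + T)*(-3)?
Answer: -14886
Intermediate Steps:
d(T, v) = 6 + 18*T (d(T, v) = 6 - 3*(T + T)*(-3) = 6 - 3*2*T*(-3) = 6 - (-18)*T = 6 + 18*T)
E(o, M) = -4*M*o (E(o, M) = (-4*M)*o = -4*M*o)
s = -70 (s = -6 - 64 = -70)
15**2*s + E(d(-1, 6), 18) = 15**2*(-70) - 4*18*(6 + 18*(-1)) = 225*(-70) - 4*18*(6 - 18) = -15750 - 4*18*(-12) = -15750 + 864 = -14886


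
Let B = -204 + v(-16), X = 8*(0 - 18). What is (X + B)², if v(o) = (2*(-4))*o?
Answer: 48400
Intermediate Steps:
v(o) = -8*o
X = -144 (X = 8*(-18) = -144)
B = -76 (B = -204 - 8*(-16) = -204 + 128 = -76)
(X + B)² = (-144 - 76)² = (-220)² = 48400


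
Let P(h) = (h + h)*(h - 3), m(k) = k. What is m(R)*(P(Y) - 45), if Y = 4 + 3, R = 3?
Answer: 33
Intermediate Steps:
Y = 7
P(h) = 2*h*(-3 + h) (P(h) = (2*h)*(-3 + h) = 2*h*(-3 + h))
m(R)*(P(Y) - 45) = 3*(2*7*(-3 + 7) - 45) = 3*(2*7*4 - 45) = 3*(56 - 45) = 3*11 = 33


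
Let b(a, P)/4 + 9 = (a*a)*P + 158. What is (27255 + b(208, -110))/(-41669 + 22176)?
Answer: 19008309/19493 ≈ 975.13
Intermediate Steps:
b(a, P) = 596 + 4*P*a² (b(a, P) = -36 + 4*((a*a)*P + 158) = -36 + 4*(a²*P + 158) = -36 + 4*(P*a² + 158) = -36 + 4*(158 + P*a²) = -36 + (632 + 4*P*a²) = 596 + 4*P*a²)
(27255 + b(208, -110))/(-41669 + 22176) = (27255 + (596 + 4*(-110)*208²))/(-41669 + 22176) = (27255 + (596 + 4*(-110)*43264))/(-19493) = (27255 + (596 - 19036160))*(-1/19493) = (27255 - 19035564)*(-1/19493) = -19008309*(-1/19493) = 19008309/19493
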